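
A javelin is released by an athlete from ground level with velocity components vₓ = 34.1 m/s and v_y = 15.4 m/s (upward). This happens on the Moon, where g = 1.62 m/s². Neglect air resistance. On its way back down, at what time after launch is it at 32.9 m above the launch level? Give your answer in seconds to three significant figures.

Height y(t) = 15.40 t − 0.8100 t² = 32.9 gives 0.8100 t² − 15.40 t + 32.9 = 0.
t = [15.40 ± √(15.40² − 2·1.62·32.9)] / 1.62 = (15.40 ± 11.43) / 1.62, so t = 2.453 s or t = 16.56 s.
The descending-branch root is 16.56 s.

16.6 s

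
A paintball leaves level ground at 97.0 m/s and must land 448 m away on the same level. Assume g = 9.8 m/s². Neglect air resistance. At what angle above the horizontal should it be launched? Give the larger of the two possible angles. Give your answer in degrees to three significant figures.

Level-ground range R = v₀² sin(2θ)/g ⇒ sin(2θ) = gR/v₀² = 9.80 × 448 / 97.0² = 0.4666.
2θ = 27.81° or 180° − 27.81° = 152.2°, so θ = 13.91° or 76.09°.
The larger angle is 76.09°.

76.1°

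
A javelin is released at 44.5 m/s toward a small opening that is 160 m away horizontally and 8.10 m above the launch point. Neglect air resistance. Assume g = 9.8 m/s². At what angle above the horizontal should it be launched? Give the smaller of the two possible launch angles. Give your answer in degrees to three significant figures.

Trajectory: y = x tanθ − g x² (1 + tan²θ)/(2v₀²). With x = 160, y = 8.10, v₀ = 44.5, g = 9.80:
63.35 tan²θ − 160 tanθ + (71.45) = 0.
tanθ = [160 ± √(160² − 4 × 63.35 × (71.45))] / (2 × 63.35) = (160 ± 86.59) / 126.7, giving tanθ = 0.5795 or 1.946.
θ = 30.09° or 62.81°; the smaller is 30.09°.

30.1°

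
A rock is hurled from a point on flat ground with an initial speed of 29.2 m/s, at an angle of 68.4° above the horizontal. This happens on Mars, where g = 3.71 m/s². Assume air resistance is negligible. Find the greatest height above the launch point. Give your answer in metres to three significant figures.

Resolve: vₓ = 29.20 cos 68.4° = 10.75 m/s and v_y0 = 29.20 sin 68.4° = 27.15 m/s.
At the apex v_y = 0, so H = v_y0²/(2g) = 27.15²/7.420 = 99.34 m.

99.3 m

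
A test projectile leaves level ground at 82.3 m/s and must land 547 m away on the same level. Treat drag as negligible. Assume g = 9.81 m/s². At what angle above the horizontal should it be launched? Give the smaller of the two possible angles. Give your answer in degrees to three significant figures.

26.2°

R = v₀² sin 2θ / g gives sin 2θ = gR/v₀² = 9.81·547/82.3² = 0.7922.
2θ = 52.40° or 180° − 52.40° = 127.6°, so θ = 26.20° or 63.80°.
The smaller angle is 26.20°.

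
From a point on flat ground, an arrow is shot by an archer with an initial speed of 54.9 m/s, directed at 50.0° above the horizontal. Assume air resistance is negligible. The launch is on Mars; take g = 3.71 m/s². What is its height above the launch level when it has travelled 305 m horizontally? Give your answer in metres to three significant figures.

225 m

vₓ = 54.90 cos 50.0° = 35.29 m/s; v_y0 = 54.90 sin 50.0° = 42.06 m/s.
x = vₓ t ⇒ t = 305/35.29 = 8.643 s.
Height: y = v_y0 t − ½ g t² = 42.06 × 8.643 − 1.855 × 8.643² = 363.5 − 138.6 = 224.9 m.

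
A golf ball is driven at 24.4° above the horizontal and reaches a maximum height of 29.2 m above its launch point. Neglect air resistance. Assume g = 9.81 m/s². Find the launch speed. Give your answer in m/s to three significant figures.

At the peak v_y = 0, so v_y0 = √(2gH) = √(2 × 9.81 × 29.2) = 23.94 m/s.
v_y0 = v₀ sin θ ⇒ v₀ = 23.94 / sin 24.4° = 57.94 m/s.

57.9 m/s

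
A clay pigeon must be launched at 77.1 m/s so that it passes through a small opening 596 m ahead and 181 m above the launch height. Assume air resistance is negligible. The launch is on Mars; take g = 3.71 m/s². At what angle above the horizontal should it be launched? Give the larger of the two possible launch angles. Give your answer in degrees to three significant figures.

78.3°

Trajectory: y = x tanθ − g x² (1 + tan²θ)/(2v₀²). With x = 596, y = 181, v₀ = 77.1, g = 3.71:
110.8 tan²θ − 596 tanθ + (291.8) = 0.
tanθ = [596 ± √(596² − 4 × 110.8 × (291.8))] / (2 × 110.8) = (596 ± 475.2) / 221.7, giving tanθ = 0.5449 or 4.832.
θ = 28.59° or 78.31°; the larger is 78.31°.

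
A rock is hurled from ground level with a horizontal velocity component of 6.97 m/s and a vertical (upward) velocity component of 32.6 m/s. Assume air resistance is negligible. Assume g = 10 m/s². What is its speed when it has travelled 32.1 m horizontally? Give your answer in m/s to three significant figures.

15.2 m/s

At x = 32.1 m, t = x/vₓ = 32.1/6.970 = 4.605 s.
Vertical velocity there: v_y = v_y0 − g t = 32.60 − 10.0 × 4.605 = −13.45 m/s.
Speed: √(vₓ² + v_y²) = √(6.970² + 13.45²) = 15.15 m/s.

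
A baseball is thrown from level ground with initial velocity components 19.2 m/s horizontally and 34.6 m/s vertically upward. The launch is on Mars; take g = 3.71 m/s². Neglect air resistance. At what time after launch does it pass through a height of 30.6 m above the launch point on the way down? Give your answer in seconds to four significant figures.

Set y = v_y0 t − ½ g t² = 30.6: 1.855 t² − 34.60 t + 30.6 = 0.
t = [34.60 ± √(34.60² − 2·3.71·30.6)] / 3.71 = (34.60 ± 31.15) / 3.71, so t = 0.9308 s or t = 17.72 s.
The descending-branch root is 17.72 s.

17.72 s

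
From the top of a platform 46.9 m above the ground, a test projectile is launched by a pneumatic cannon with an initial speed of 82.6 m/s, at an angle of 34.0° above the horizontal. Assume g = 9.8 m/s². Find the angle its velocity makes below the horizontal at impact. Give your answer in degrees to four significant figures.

38.90°

Horizontal component vₓ = 82.60 cos 34.0° = 68.48 m/s; vertical v_y0 = 82.60 sin 34.0° = 46.19 m/s.
The projectile lands when y = 46.9 + (46.19) t − ½·9.80·t² = 0. Positive root: t = (46.19 + √(46.19² + 2·9.80·46.9)) / 9.80 = (46.19 + 55.25) / 9.80 = 10.35 s.
At impact: v_y = v_y0 − g t = −55.25 m/s; vₓ = 68.48 m/s.
Angle below horizontal: arctan(|v_y|/vₓ) = arctan(55.25/68.48) = 38.90°.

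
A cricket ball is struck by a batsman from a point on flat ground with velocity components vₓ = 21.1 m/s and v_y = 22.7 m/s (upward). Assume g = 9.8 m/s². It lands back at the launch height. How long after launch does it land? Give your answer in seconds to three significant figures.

4.63 s

Time of flight on level ground: T = 2 v_y0 / g = 2 × 22.70 / 9.80 = 4.633 s.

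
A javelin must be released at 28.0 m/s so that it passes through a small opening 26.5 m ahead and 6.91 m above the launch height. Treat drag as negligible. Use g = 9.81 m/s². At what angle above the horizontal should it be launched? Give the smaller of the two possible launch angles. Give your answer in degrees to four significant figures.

24.79°

Trajectory: y = x tanθ − g x² (1 + tan²θ)/(2v₀²). With x = 26.5, y = 6.91, v₀ = 28.0, g = 9.81:
4.394 tan²θ − 26.5 tanθ + (11.30) = 0.
tanθ = [26.5 ± √(26.5² − 4 × 4.394 × (11.30))] / (2 × 4.394) = (26.5 ± 22.44) / 8.787, giving tanθ = 0.4619 or 5.570.
θ = 24.79° or 79.82°; the smaller is 24.79°.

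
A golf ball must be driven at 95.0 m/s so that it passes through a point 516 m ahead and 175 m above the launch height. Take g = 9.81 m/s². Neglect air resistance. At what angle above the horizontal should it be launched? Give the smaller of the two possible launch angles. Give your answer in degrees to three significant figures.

Trajectory: y = x tanθ − g x² (1 + tan²θ)/(2v₀²). With x = 516, y = 175, v₀ = 95.0, g = 9.81:
144.7 tan²θ − 516 tanθ + (319.7) = 0.
tanθ = [516 ± √(516² − 4 × 144.7 × (319.7))] / (2 × 144.7) = (516 ± 285.0) / 289.4, giving tanθ = 0.7983 or 2.767.
θ = 38.60° or 70.13°; the smaller is 38.60°.

38.6°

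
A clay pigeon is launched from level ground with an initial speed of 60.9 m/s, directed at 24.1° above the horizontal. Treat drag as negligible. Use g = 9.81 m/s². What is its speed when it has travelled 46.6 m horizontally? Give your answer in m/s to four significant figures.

Resolve: vₓ = 60.90 cos 24.1° = 55.59 m/s and v_y0 = 60.90 sin 24.1° = 24.87 m/s.
At x = 46.6 m, t = x/vₓ = 46.6/55.59 = 0.8383 s.
Vertical velocity there: v_y = v_y0 − g t = 24.87 − 9.81 × 0.8383 = 16.64 m/s.
Speed: √(vₓ² + v_y²) = √(55.59² + 16.64²) = 58.03 m/s.

58.03 m/s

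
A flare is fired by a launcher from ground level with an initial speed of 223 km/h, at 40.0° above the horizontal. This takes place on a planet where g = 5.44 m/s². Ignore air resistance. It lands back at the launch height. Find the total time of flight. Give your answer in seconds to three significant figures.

14.6 s

Convert: 223 km/h = 223/3.6 = 61.94 m/s.
Resolve: vₓ = 61.94 cos 40.0° = 47.45 m/s and v_y0 = 61.94 sin 40.0° = 39.82 m/s.
It returns to y = 0 when t = 2 v_y0 / g = 2(39.82)/5.44 = 14.64 s.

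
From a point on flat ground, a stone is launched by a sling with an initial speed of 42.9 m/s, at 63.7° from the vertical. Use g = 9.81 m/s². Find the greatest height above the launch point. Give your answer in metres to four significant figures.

Resolve: vₓ = 42.90 sin 63.7° = 38.46 m/s and v_y0 = 42.90 cos 63.7° = 19.01 m/s.
Peak height H = v_y0² / (2g) = 361.29 / 19.62 = 18.41 m.

18.41 m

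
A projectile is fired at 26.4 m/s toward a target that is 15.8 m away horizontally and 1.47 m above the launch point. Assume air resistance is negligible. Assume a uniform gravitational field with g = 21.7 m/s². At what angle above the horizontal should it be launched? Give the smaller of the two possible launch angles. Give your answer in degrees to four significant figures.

20.47°

Trajectory: y = x tanθ − g x² (1 + tan²θ)/(2v₀²). With x = 15.8, y = 1.47, v₀ = 26.4, g = 21.7:
3.886 tan²θ − 15.8 tanθ + (5.356) = 0.
tanθ = [15.8 ± √(15.8² − 4 × 3.886 × (5.356))] / (2 × 3.886) = (15.8 ± 12.90) / 7.773, giving tanθ = 0.3733 or 3.692.
θ = 20.47° or 74.85°; the smaller is 20.47°.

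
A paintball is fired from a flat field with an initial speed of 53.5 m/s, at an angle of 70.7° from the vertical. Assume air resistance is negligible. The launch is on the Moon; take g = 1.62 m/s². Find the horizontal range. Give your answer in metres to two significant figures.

Horizontal component vₓ = 53.50 sin 70.7° = 50.49 m/s; vertical v_y0 = 53.50 cos 70.7° = 17.68 m/s.
Time aloft: T = 2 v_y0 / g = 2 × 17.68 / 1.62 = 21.83 s.
Horizontal distance R = vₓ T = 50.49 × 21.83 = 1102 m.

1100 m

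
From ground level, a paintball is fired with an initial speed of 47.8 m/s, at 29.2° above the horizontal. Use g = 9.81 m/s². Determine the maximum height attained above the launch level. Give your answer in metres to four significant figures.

Resolve: vₓ = 47.80 cos 29.2° = 41.73 m/s and v_y0 = 47.80 sin 29.2° = 23.32 m/s.
At the apex v_y = 0, so H = v_y0²/(2g) = 23.32²/19.62 = 27.72 m.

27.72 m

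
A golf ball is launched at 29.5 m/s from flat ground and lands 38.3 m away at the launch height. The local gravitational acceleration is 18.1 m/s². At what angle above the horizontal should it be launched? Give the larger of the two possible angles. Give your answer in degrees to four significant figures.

63.60°

Level-ground range R = v₀² sin(2θ)/g ⇒ sin(2θ) = gR/v₀² = 18.1 × 38.3 / 29.5² = 0.7966.
2θ = 52.81° or 180° − 52.81° = 127.2°, so θ = 26.40° or 63.60°.
The larger angle is 63.60°.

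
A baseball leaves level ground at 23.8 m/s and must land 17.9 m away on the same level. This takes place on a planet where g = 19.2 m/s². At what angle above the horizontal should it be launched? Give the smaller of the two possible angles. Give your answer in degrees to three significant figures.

R = v₀² sin 2θ / g gives sin 2θ = gR/v₀² = 19.2·17.9/23.8² = 0.6067.
2θ = 37.35° or 180° − 37.35° = 142.6°, so θ = 18.68° or 71.32°.
The smaller angle is 18.68°.

18.7°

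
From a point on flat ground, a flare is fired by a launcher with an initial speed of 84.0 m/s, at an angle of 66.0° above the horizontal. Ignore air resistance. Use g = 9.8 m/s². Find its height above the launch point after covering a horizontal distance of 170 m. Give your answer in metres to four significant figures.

Horizontal component vₓ = 84.00 cos 66.0° = 34.17 m/s; vertical v_y0 = 84.00 sin 66.0° = 76.74 m/s.
At x = 170 m, t = x/vₓ = 170/34.17 = 4.976 s.
Height: y = v_y0 t − ½ g t² = 76.74 × 4.976 − 4.900 × 4.976² = 381.8 − 121.3 = 260.5 m.

260.5 m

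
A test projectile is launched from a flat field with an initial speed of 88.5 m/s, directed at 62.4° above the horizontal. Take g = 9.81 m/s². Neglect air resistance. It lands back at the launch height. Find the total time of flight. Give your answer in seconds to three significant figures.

vₓ = 88.50 cos 62.4° = 41.00 m/s; v_y0 = 88.50 sin 62.4° = 78.43 m/s.
It returns to y = 0 when t = 2 v_y0 / g = 2(78.43)/9.81 = 15.99 s.

16.0 s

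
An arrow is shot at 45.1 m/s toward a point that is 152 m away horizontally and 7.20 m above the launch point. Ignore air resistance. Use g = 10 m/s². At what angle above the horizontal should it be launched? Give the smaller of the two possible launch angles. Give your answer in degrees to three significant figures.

Trajectory: y = x tanθ − g x² (1 + tan²θ)/(2v₀²). With x = 152, y = 7.20, v₀ = 45.1, g = 10.0:
56.79 tan²θ − 152 tanθ + (63.99) = 0.
tanθ = [152 ± √(152² − 4 × 56.79 × (63.99))] / (2 × 56.79) = (152 ± 92.55) / 113.6, giving tanθ = 0.5234 or 2.153.
θ = 27.63° or 65.09°; the smaller is 27.63°.

27.6°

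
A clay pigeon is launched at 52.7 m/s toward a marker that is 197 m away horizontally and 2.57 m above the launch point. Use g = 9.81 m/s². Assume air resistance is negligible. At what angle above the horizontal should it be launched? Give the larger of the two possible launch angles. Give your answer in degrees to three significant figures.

Trajectory: y = x tanθ − g x² (1 + tan²θ)/(2v₀²). With x = 197, y = 2.57, v₀ = 52.7, g = 9.81:
68.54 tan²θ − 197 tanθ + (71.11) = 0.
tanθ = [197 ± √(197² − 4 × 68.54 × (71.11))] / (2 × 68.54) = (197 ± 139.0) / 137.1, giving tanθ = 0.4233 or 2.451.
θ = 22.94° or 67.80°; the larger is 67.80°.

67.8°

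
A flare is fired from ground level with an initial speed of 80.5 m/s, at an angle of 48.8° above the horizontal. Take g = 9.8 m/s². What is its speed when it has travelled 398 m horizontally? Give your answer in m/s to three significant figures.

54.6 m/s

vₓ = 80.50 cos 48.8° = 53.02 m/s; v_y0 = 80.50 sin 48.8° = 60.57 m/s.
Time to reach x = 398 m: t = x/vₓ = 398/53.02 = 7.506 s.
Vertical velocity there: v_y = v_y0 − g t = 60.57 − 9.80 × 7.506 = −12.99 m/s.
Speed: √(vₓ² + v_y²) = √(53.02² + 12.99²) = 54.59 m/s.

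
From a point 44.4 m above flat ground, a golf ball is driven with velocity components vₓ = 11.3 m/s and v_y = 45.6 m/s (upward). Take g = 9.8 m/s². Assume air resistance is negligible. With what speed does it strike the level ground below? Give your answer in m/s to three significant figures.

55.5 m/s

The projectile lands when y = 44.4 + (45.60) t − ½·9.80·t² = 0. Positive root: t = (45.60 + √(45.60² + 2·9.80·44.4)) / 9.80 = (45.60 + 54.31) / 9.80 = 10.19 s.
Vertical velocity at impact: v_y = v_y0 − g t = 45.60 − 9.80 × 10.19 = −54.31 m/s.
Speed: |v| = √(vₓ² + v_y²) = √(11.30² + 54.31²) = 55.47 m/s.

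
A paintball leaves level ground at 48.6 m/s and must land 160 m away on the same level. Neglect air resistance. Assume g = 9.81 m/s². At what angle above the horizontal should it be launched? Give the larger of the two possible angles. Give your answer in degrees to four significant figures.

69.18°

R = v₀² sin 2θ / g gives sin 2θ = gR/v₀² = 9.81·160/48.6² = 0.6645.
2θ = 41.65° or 180° − 41.65° = 138.4°, so θ = 20.82° or 69.18°.
The larger angle is 69.18°.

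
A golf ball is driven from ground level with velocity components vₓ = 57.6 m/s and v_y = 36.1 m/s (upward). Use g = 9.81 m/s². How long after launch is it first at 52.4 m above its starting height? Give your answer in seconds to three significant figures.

1.99 s

Require v_y0 t − ½ g t² = 52.4, i.e. 4.905 t² − 36.10 t + 52.4 = 0.
t = [36.10 ± √(36.10² − 2·9.81·52.4)] / 9.81 = (36.10 ± 16.59) / 9.81, so t = 1.989 s or t = 5.371 s.
The first (ascending) time is 1.989 s.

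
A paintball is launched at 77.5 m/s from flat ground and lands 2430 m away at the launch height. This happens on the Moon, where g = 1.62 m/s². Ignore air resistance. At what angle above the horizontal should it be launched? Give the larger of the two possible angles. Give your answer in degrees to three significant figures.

R = v₀² sin 2θ / g gives sin 2θ = gR/v₀² = 1.62·2430/77.5² = 0.6554.
2θ = 40.95° or 180° − 40.95° = 139.0°, so θ = 20.48° or 69.52°.
The larger angle is 69.52°.

69.5°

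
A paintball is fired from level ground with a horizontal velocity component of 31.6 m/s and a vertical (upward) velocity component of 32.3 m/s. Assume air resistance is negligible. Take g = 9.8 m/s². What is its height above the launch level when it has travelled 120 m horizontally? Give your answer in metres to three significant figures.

At x = 120 m, t = x/vₓ = 120/31.60 = 3.797 s.
Height: y = v_y0 t − ½ g t² = 32.30 × 3.797 − 4.900 × 3.797² = 122.7 − 70.66 = 52.00 m.

52.0 m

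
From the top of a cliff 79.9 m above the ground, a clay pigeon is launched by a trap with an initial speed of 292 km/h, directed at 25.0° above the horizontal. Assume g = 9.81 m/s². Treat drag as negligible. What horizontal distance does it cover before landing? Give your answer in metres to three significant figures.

649 m

Convert: 292 km/h = 292/3.6 = 81.11 m/s.
Horizontal component vₓ = 81.11 cos 25.0° = 73.51 m/s; vertical v_y0 = 81.11 sin 25.0° = 34.28 m/s.
Vertical motion (up positive, ground at y = 0): 4.905 t² − (34.28) t − 79.9 = 0, so t = (34.28 + √(34.28² + 2·9.81·79.9)) / 9.81 = (34.28 + 52.37) / 9.81 = 8.833 s.
Horizontal distance: R = vₓ t = 73.51 × 8.833 = 649.3 m.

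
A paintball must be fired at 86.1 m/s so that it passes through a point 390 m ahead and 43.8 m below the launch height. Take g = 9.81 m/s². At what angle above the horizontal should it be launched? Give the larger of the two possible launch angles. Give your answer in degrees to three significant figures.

Trajectory: y = x tanθ − g x² (1 + tan²θ)/(2v₀²). With x = 390, y = −43.8, v₀ = 86.1, g = 9.81:
100.6 tan²θ − 390 tanθ + (56.84) = 0.
tanθ = [390 ± √(390² − 4 × 100.6 × (56.84))] / (2 × 100.6) = (390 ± 359.5) / 201.3, giving tanθ = 0.1517 or 3.724.
θ = 8.625° or 74.97°; the larger is 74.97°.

75.0°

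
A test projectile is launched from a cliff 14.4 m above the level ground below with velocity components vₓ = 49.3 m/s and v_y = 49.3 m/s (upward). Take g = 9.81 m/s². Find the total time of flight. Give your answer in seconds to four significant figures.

The projectile lands when y = 14.4 + (49.30) t − ½·9.81·t² = 0. Positive root: t = (49.30 + √(49.30² + 2·9.81·14.4)) / 9.81 = (49.30 + 52.09) / 9.81 = 10.34 s.

10.34 s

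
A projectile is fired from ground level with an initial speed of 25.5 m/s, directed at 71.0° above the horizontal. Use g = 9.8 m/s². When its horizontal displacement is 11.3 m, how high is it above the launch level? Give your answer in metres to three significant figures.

Components: vₓ = 25.50 cos 71.0° = 8.302 m/s, v_y0 = 25.50 sin 71.0° = 24.11 m/s.
Time to reach x = 11.3 m: t = x/vₓ = 11.3/8.302 = 1.361 s.
Height: y = v_y0 t − ½ g t² = 24.11 × 1.361 − 4.900 × 1.361² = 32.82 − 9.078 = 23.74 m.

23.7 m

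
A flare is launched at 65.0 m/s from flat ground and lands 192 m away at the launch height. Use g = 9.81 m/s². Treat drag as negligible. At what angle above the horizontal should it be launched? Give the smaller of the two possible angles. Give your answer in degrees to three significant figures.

R = v₀² sin 2θ / g gives sin 2θ = gR/v₀² = 9.81·192/65.0² = 0.4458.
2θ = 26.47° or 180° − 26.47° = 153.5°, so θ = 13.24° or 76.76°.
The smaller angle is 13.24°.

13.2°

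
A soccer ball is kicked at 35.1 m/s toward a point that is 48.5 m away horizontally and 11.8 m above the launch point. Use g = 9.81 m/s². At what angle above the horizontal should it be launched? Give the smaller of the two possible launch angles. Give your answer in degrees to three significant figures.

25.7°

Trajectory: y = x tanθ − g x² (1 + tan²θ)/(2v₀²). With x = 48.5, y = 11.8, v₀ = 35.1, g = 9.81:
9.365 tan²θ − 48.5 tanθ + (21.17) = 0.
tanθ = [48.5 ± √(48.5² − 4 × 9.365 × (21.17))] / (2 × 9.365) = (48.5 ± 39.49) / 18.73, giving tanθ = 0.4811 or 4.698.
θ = 25.69° or 77.98°; the smaller is 25.69°.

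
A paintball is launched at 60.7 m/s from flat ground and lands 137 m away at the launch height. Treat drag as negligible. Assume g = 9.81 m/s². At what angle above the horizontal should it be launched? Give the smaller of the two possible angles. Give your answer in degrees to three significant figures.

From R = (v₀²/g) sin 2θ: sin 2θ = 9.81 × 137 / 3684.5 = 0.3648.
2θ = 21.39° or 180° − 21.39° = 158.6°, so θ = 10.70° or 79.30°.
The smaller angle is 10.70°.

10.7°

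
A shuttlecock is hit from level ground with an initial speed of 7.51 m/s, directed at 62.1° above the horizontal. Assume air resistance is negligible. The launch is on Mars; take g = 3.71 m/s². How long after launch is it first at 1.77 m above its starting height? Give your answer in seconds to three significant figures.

0.290 s

Components: vₓ = 7.510 cos 62.1° = 3.514 m/s, v_y0 = 7.510 sin 62.1° = 6.637 m/s.
Require v_y0 t − ½ g t² = 1.77, i.e. 1.855 t² − 6.637 t + 1.77 = 0.
t = [6.637 ± √(6.637² − 2·3.71·1.77)] / 3.71 = (6.637 ± 5.560) / 3.71, so t = 0.2902 s or t = 3.288 s.
The first (ascending) time is 0.2902 s.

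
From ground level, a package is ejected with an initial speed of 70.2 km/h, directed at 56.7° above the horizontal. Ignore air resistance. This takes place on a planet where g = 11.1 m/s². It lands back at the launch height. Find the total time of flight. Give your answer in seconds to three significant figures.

Convert: 70.2 km/h = 70.2/3.6 = 19.50 m/s.
vₓ = 19.50 cos 56.7° = 10.71 m/s; v_y0 = 19.50 sin 56.7° = 16.30 m/s.
Landing at launch height ⇒ T = 2 v_y0 / g = 2 × 16.30 / 11.1 = 2.937 s.

2.94 s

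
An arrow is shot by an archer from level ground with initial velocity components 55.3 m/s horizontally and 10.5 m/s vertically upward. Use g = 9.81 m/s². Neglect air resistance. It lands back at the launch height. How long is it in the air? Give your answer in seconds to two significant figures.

2.1 s

It returns to y = 0 when t = 2 v_y0 / g = 2(10.50)/9.81 = 2.141 s.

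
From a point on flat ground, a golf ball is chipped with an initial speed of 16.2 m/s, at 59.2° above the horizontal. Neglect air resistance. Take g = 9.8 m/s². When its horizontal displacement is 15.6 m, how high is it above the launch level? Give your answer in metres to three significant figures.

8.84 m

Components: vₓ = 16.20 cos 59.2° = 8.295 m/s, v_y0 = 16.20 sin 59.2° = 13.92 m/s.
At x = 15.6 m, t = x/vₓ = 15.6/8.295 = 1.881 s.
Height: y = v_y0 t − ½ g t² = 13.92 × 1.881 − 4.900 × 1.881² = 26.17 − 17.33 = 8.839 m.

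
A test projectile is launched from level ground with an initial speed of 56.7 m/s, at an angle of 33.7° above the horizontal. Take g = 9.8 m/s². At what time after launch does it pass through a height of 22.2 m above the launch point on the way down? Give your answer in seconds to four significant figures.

5.613 s

Components: vₓ = 56.70 cos 33.7° = 47.17 m/s, v_y0 = 56.70 sin 33.7° = 31.46 m/s.
Require v_y0 t − ½ g t² = 22.2, i.e. 4.900 t² − 31.46 t + 22.2 = 0.
t = [31.46 ± √(31.46² − 2·9.80·22.2)] / 9.80 = (31.46 ± 23.55) / 9.80, so t = 0.8071 s or t = 5.613 s.
The descending-branch root is 5.613 s.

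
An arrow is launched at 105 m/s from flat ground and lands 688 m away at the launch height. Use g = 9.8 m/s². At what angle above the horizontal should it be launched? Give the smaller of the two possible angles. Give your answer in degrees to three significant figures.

Level-ground range R = v₀² sin(2θ)/g ⇒ sin(2θ) = gR/v₀² = 9.80 × 688 / 105² = 0.6116.
2θ = 37.70° or 180° − 37.70° = 142.3°, so θ = 18.85° or 71.15°.
The smaller angle is 18.85°.

18.9°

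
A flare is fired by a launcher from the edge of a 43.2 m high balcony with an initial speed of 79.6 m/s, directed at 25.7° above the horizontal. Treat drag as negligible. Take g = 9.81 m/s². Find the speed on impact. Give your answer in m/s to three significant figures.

84.8 m/s

Components: vₓ = 79.60 cos 25.7° = 71.73 m/s, v_y0 = 79.60 sin 25.7° = 34.52 m/s.
The projectile lands when y = 43.2 + (34.52) t − ½·9.81·t² = 0. Positive root: t = (34.52 + √(34.52² + 2·9.81·43.2)) / 9.81 = (34.52 + 45.16) / 9.81 = 8.122 s.
Vertical velocity at impact: v_y = v_y0 − g t = 34.52 − 9.81 × 8.122 = −45.16 m/s.
Speed: |v| = √(vₓ² + v_y²) = √(71.73² + 45.16²) = 84.76 m/s.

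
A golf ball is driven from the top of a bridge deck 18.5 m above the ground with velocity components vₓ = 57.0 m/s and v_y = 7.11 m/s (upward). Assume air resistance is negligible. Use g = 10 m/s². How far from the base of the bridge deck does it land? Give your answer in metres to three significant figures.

Vertical motion (up positive, ground at y = 0): 5.000 t² − (7.110) t − 18.5 = 0, so t = (7.110 + √(7.110² + 2·10.0·18.5)) / 10.0 = (7.110 + 20.51) / 10.0 = 2.762 s.
Horizontal distance: R = vₓ t = 57.00 × 2.762 = 157.4 m.

157 m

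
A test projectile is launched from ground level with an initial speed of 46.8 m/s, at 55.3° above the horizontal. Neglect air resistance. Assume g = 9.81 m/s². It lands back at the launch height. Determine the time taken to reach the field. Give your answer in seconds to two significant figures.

7.8 s

vₓ = 46.80 cos 55.3° = 26.64 m/s; v_y0 = 46.80 sin 55.3° = 38.48 m/s.
Landing at launch height ⇒ T = 2 v_y0 / g = 2 × 38.48 / 9.81 = 7.844 s.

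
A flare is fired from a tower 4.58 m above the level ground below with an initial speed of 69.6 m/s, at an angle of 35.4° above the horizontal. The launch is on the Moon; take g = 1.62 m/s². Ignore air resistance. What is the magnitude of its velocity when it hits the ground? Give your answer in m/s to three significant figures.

69.7 m/s

Components: vₓ = 69.60 cos 35.4° = 56.73 m/s, v_y0 = 69.60 sin 35.4° = 40.32 m/s.
The projectile lands when y = 4.58 + (40.32) t − ½·1.62·t² = 0. Positive root: t = (40.32 + √(40.32² + 2·1.62·4.58)) / 1.62 = (40.32 + 40.50) / 1.62 = 49.89 s.
Vertical velocity at impact: v_y = v_y0 − g t = 40.32 − 1.62 × 49.89 = −40.50 m/s.
Speed: |v| = √(vₓ² + v_y²) = √(56.73² + 40.50²) = 69.71 m/s.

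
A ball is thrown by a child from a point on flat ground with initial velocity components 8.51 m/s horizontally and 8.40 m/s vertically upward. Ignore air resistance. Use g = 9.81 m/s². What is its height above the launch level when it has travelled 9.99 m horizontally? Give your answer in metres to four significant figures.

x = vₓ t ⇒ t = 9.99/8.510 = 1.174 s.
Height: y = v_y0 t − ½ g t² = 8.400 × 1.174 − 4.905 × 1.174² = 9.861 − 6.759 = 3.101 m.

3.101 m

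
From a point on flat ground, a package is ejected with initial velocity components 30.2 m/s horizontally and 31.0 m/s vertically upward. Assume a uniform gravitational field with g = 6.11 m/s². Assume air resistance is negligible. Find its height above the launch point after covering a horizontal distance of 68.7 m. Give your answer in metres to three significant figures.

Time to reach x = 68.7 m: t = x/vₓ = 68.7/30.20 = 2.275 s.
Height: y = v_y0 t − ½ g t² = 31.00 × 2.275 − 3.055 × 2.275² = 70.52 − 15.81 = 54.71 m.

54.7 m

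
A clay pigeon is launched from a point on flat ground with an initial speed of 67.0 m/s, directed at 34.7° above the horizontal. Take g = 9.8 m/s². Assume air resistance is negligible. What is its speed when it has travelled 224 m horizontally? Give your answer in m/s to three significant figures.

55.1 m/s

Horizontal component vₓ = 67.00 cos 34.7° = 55.08 m/s; vertical v_y0 = 67.00 sin 34.7° = 38.14 m/s.
Time to reach x = 224 m: t = x/vₓ = 224/55.08 = 4.067 s.
Vertical velocity there: v_y = v_y0 − g t = 38.14 − 9.80 × 4.067 = −1.710 m/s.
Speed: √(vₓ² + v_y²) = √(55.08² + 1.710²) = 55.11 m/s.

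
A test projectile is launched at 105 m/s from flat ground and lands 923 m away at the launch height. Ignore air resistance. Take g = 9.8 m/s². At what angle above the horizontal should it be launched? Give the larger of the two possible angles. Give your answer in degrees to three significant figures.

Level-ground range R = v₀² sin(2θ)/g ⇒ sin(2θ) = gR/v₀² = 9.80 × 923 / 105² = 0.8204.
2θ = 55.13° or 180° − 55.13° = 124.9°, so θ = 27.56° or 62.44°.
The larger angle is 62.44°.

62.4°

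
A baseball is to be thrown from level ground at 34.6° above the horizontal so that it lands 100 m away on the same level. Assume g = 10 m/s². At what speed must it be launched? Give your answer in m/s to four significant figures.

On level ground R = v₀² sin 2θ / g ⇒ v₀ = √(gR / sin 2θ).
v₀ = √(10.0 × 100 / sin 69.20°) = √(1000 / 0.9348) = √1069.7 = 32.71 m/s.

32.71 m/s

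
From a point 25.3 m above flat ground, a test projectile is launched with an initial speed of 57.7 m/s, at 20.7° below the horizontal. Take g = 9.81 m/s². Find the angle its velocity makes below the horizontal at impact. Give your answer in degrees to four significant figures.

29.23°

Horizontal component vₓ = 57.70 cos 20.7° = 53.98 m/s; vertical v_y0 = −20.40 m/s (downward).
The projectile lands when y = 25.3 + (−20.40) t − ½·9.81·t² = 0. Positive root: t = (−20.40 + √(20.40² + 2·9.81·25.3)) / 9.81 = (−20.40 + 30.21) / 9.81 = 1.0000 s.
At impact: v_y = v_y0 − g t = −30.21 m/s; vₓ = 53.98 m/s.
Angle below horizontal: arctan(|v_y|/vₓ) = arctan(30.21/53.98) = 29.23°.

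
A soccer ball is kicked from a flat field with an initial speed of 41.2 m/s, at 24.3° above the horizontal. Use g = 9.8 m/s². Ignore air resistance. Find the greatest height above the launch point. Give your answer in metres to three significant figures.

14.7 m

Horizontal component vₓ = 41.20 cos 24.3° = 37.55 m/s; vertical v_y0 = 41.20 sin 24.3° = 16.95 m/s.
Maximum height: H = v_y0² / (2g) = 16.95² / (2 × 9.80) = 14.67 m.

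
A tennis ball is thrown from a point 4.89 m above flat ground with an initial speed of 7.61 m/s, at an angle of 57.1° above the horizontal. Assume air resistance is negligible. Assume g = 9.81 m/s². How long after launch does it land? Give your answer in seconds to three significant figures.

1.84 s

Components: vₓ = 7.610 cos 57.1° = 4.134 m/s, v_y0 = 7.610 sin 57.1° = 6.390 m/s.
The projectile lands when y = 4.89 + (6.390) t − ½·9.81·t² = 0. Positive root: t = (6.390 + √(6.390² + 2·9.81·4.89)) / 9.81 = (6.390 + 11.69) / 9.81 = 1.843 s.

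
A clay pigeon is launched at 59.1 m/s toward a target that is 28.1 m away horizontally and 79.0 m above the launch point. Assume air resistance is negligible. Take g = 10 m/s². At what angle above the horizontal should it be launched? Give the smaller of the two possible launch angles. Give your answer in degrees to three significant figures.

73.1°

Trajectory: y = x tanθ − g x² (1 + tan²θ)/(2v₀²). With x = 28.1, y = 79.0, v₀ = 59.1, g = 10.0:
1.130 tan²θ − 28.1 tanθ + (80.13) = 0.
tanθ = [28.1 ± √(28.1² − 4 × 1.130 × (80.13))] / (2 × 1.130) = (28.1 ± 20.67) / 2.261, giving tanθ = 3.286 or 21.57.
θ = 73.07° or 87.35°; the smaller is 73.07°.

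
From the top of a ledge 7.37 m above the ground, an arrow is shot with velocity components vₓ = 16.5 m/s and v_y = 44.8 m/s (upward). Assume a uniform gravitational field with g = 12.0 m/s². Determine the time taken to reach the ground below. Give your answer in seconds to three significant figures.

Vertical motion (up positive, ground at y = 0): 6.000 t² − (44.80) t − 7.37 = 0, so t = (44.80 + √(44.80² + 2·12.0·7.37)) / 12.0 = (44.80 + 46.73) / 12.0 = 7.628 s.

7.63 s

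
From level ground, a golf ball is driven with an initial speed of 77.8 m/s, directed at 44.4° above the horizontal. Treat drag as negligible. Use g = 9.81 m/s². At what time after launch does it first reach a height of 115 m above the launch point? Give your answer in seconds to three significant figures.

Resolve: vₓ = 77.80 cos 44.4° = 55.59 m/s and v_y0 = 77.80 sin 44.4° = 54.43 m/s.
Set y = v_y0 t − ½ g t² = 115: 4.905 t² − 54.43 t + 115 = 0.
Quadratic formula: t = (54.43 ± √706.74) / 9.81 = (54.43 ± 26.58) / 9.81 → t = 2.839 s or 8.259 s.
The first (ascending) time is 2.839 s.

2.84 s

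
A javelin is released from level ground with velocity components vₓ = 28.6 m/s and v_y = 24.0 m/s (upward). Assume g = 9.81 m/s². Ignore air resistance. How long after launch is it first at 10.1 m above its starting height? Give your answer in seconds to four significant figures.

Height y(t) = 24.00 t − 4.905 t² = 10.1 gives 4.905 t² − 24.00 t + 10.1 = 0.
Quadratic formula: t = (24.00 ± √377.84) / 9.81 = (24.00 ± 19.44) / 9.81 → t = 0.4650 s or 4.428 s.
The first (ascending) time is 0.4650 s.

0.4650 s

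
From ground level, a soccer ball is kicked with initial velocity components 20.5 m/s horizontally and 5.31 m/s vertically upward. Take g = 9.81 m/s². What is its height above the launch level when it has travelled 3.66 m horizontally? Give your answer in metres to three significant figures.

0.792 m

At x = 3.66 m, t = x/vₓ = 3.66/20.50 = 0.1785 s.
Height: y = v_y0 t − ½ g t² = 5.310 × 0.1785 − 4.905 × 0.1785² = 0.9480 − 0.1563 = 0.7917 m.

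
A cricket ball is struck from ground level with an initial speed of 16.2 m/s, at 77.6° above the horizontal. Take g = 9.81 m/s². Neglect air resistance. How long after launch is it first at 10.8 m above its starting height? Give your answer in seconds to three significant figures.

0.981 s

vₓ = 16.20 cos 77.6° = 3.479 m/s; v_y0 = 16.20 sin 77.6° = 15.82 m/s.
Height y(t) = 15.82 t − 4.905 t² = 10.8 gives 4.905 t² − 15.82 t + 10.8 = 0.
t = [15.82 ± √(15.82² − 2·9.81·10.8)] / 9.81 = (15.82 ± 6.200) / 9.81, so t = 0.9808 s or t = 2.245 s.
The first (ascending) time is 0.9808 s.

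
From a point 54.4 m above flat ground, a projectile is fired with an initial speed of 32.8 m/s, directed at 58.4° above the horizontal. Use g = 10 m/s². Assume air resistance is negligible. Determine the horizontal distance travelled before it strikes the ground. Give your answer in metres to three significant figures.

122 m

Resolve: vₓ = 32.80 cos 58.4° = 17.19 m/s and v_y0 = 32.80 sin 58.4° = 27.94 m/s.
Vertical motion (up positive, ground at y = 0): 5.000 t² − (27.94) t − 54.4 = 0, so t = (27.94 + √(27.94² + 2·10.0·54.4)) / 10.0 = (27.94 + 43.23) / 10.0 = 7.116 s.
Horizontal distance: R = vₓ t = 17.19 × 7.116 = 122.3 m.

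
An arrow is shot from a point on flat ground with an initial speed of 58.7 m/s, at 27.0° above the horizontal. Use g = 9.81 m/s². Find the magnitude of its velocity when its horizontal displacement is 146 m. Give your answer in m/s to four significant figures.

vₓ = 58.70 cos 27.0° = 52.30 m/s; v_y0 = 58.70 sin 27.0° = 26.65 m/s.
x = vₓ t ⇒ t = 146/52.30 = 2.791 s.
Vertical velocity there: v_y = v_y0 − g t = 26.65 − 9.81 × 2.791 = −0.7351 m/s.
Speed: √(vₓ² + v_y²) = √(52.30² + 0.7351²) = 52.31 m/s.

52.31 m/s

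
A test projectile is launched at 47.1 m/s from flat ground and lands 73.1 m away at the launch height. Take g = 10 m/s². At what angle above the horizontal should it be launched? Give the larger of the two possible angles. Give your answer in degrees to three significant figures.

80.4°

Level-ground range R = v₀² sin(2θ)/g ⇒ sin(2θ) = gR/v₀² = 10.0 × 73.1 / 47.1² = 0.3295.
2θ = 19.24° or 180° − 19.24° = 160.8°, so θ = 9.620° or 80.38°.
The larger angle is 80.38°.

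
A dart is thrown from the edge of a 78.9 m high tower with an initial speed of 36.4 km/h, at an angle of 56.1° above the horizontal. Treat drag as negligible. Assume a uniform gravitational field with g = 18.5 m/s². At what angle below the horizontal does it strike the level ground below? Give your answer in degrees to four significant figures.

84.11°

Convert: 36.4 km/h = 36.4/3.6 = 10.11 m/s.
Horizontal component vₓ = 10.11 cos 56.1° = 5.639 m/s; vertical v_y0 = 10.11 sin 56.1° = 8.392 m/s.
With up positive and y = 0 at the ground: y(t) = 78.9 + (8.392) t − 9.250 t². Setting y = 0 and taking the positive root: t = [8.392 + √(8.392² + 2·18.5·78.9)] / 18.5 = (8.392 + 54.68) / 18.5 = 3.409 s.
At impact: v_y = v_y0 − g t = −54.68 m/s; vₓ = 5.639 m/s.
Angle below horizontal: arctan(|v_y|/vₓ) = arctan(54.68/5.639) = 84.11°.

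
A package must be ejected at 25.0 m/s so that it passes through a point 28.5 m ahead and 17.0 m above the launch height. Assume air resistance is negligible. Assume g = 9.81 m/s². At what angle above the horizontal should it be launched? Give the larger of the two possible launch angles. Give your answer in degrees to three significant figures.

Trajectory: y = x tanθ − g x² (1 + tan²θ)/(2v₀²). With x = 28.5, y = 17.0, v₀ = 25.0, g = 9.81:
6.375 tan²θ − 28.5 tanθ + (23.37) = 0.
tanθ = [28.5 ± √(28.5² − 4 × 6.375 × (23.37))] / (2 × 6.375) = (28.5 ± 14.71) / 12.75, giving tanθ = 1.082 or 3.389.
θ = 47.26° or 73.56°; the larger is 73.56°.

73.6°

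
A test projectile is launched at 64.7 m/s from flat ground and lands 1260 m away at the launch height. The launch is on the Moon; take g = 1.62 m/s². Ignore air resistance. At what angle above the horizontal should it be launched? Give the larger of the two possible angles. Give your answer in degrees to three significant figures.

Level-ground range R = v₀² sin(2θ)/g ⇒ sin(2θ) = gR/v₀² = 1.62 × 1260 / 64.7² = 0.4876.
2θ = 29.18° or 180° − 29.18° = 150.8°, so θ = 14.59° or 75.41°.
The larger angle is 75.41°.

75.4°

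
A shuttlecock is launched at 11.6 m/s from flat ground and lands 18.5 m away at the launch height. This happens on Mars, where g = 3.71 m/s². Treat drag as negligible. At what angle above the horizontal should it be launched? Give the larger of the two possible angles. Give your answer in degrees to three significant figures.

From R = (v₀²/g) sin 2θ: sin 2θ = 3.71 × 18.5 / 134.56 = 0.5101.
2θ = 30.67° or 180° − 30.67° = 149.3°, so θ = 15.33° or 74.67°.
The larger angle is 74.67°.

74.7°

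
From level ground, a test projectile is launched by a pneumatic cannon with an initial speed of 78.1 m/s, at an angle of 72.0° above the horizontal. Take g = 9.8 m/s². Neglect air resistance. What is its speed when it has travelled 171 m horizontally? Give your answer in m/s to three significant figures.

Resolve: vₓ = 78.10 cos 72.0° = 24.13 m/s and v_y0 = 78.10 sin 72.0° = 74.28 m/s.
x = vₓ t ⇒ t = 171/24.13 = 7.085 s.
Vertical velocity there: v_y = v_y0 − g t = 74.28 − 9.80 × 7.085 = 4.841 m/s.
Speed: √(vₓ² + v_y²) = √(24.13² + 4.841²) = 24.61 m/s.

24.6 m/s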